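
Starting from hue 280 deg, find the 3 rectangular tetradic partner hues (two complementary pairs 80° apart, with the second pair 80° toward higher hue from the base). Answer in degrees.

0°, 100°, and 180°

280 + 80 = 360 → 360 − 360 = 0°
280 + 180 = 460 → 460 − 360 = 100°
280 + 260 = 540 → 540 − 360 = 180°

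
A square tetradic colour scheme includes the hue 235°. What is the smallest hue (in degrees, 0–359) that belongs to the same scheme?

A square tetradic scheme places four hues every 90°.
The full set through 235° is {55°, 145°, 235°, 325°}.

55°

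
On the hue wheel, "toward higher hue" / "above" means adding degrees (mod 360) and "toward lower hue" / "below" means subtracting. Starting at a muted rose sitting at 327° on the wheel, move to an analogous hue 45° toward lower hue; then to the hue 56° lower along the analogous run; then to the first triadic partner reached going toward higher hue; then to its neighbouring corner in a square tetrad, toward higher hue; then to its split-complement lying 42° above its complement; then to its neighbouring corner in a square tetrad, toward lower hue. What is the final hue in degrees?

analog 45° ↓ −45°: 327 − 45 = 282°
analog 56° ↓ −56°: 282 − 56 = 226°
triadic ↑ +120°: 226 + 120 = 346°
square ↑ +90°: 346 + 90 = 436 → 436 − 360 = 76°
split-comp 42° ↑ +222°: 76 + 222 = 298°
square ↓ −90°: 298 − 90 = 208°

208°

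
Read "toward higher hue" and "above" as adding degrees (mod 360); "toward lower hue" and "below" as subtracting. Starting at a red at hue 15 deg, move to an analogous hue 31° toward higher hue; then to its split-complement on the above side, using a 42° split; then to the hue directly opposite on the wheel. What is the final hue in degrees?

analog 31° ↑ +31°: 15 + 31 = 46°
split-comp 42° ↑ +222°: 46 + 222 = 268°
complement +180°: 268 + 180 = 448 → 448 − 360 = 88°

88°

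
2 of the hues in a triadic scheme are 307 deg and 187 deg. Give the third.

67°

A triad places three hues 120° apart.
The full set through 187° is {67°, 187°, 307°}.
Given {187°, 307°}, the missing hue is 67°.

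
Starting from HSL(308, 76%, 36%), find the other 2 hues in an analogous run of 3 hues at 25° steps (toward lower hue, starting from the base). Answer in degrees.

308 − 25 = 283°
308 − 50 = 258°

283° and 258°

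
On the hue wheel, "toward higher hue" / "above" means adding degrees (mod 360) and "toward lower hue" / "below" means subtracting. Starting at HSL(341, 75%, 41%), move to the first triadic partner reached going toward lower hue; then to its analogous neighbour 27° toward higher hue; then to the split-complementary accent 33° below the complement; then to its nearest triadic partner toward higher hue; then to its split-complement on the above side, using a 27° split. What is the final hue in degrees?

−120° (triadic ↓): 341 − 120 = 221°
+27° (analog 27° ↑): 221 + 27 = 248°
+147° (split-comp 33° ↓): 248 + 147 = 395 → 395 − 360 = 35°
+120° (triadic ↑): 35 + 120 = 155°
+207° (split-comp 27° ↑): 155 + 207 = 362 → 362 − 360 = 2°

2°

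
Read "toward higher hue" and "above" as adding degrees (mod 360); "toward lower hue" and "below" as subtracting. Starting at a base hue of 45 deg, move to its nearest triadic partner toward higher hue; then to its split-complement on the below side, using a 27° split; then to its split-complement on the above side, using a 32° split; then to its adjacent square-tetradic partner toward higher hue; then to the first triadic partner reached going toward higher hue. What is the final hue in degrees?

20°

triadic ↑ +120°: 45 + 120 = 165°
split-comp 27° ↓ +153°: 165 + 153 = 318°
split-comp 32° ↑ +212°: 318 + 212 = 530 → 530 − 360 = 170°
square ↑ +90°: 170 + 90 = 260°
triadic ↑ +120°: 260 + 120 = 380 → 380 − 360 = 20°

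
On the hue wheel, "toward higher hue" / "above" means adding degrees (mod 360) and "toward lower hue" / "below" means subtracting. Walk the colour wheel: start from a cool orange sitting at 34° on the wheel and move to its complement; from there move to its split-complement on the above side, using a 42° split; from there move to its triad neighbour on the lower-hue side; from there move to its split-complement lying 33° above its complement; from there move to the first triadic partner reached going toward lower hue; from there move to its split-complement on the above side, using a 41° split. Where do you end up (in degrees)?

270°

+180° (complement): 34 + 180 = 214°
+222° (split-comp 42° ↑): 214 + 222 = 436 → 436 − 360 = 76°
−120° (triadic ↓): 76 − 120 = -44 → -44 + 360 = 316°
+213° (split-comp 33° ↑): 316 + 213 = 529 → 529 − 360 = 169°
−120° (triadic ↓): 169 − 120 = 49°
+221° (split-comp 41° ↑): 49 + 221 = 270°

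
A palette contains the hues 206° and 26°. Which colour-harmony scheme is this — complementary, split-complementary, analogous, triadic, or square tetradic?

complementary

Sort the hues: 26°, 206°.
Successive gaps around the wheel: 180°, 180°.
Two hues 180° apart are complementary.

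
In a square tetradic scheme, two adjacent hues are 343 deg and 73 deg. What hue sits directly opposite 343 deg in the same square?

163°

A square tetradic scheme places four hues 90° apart; opposite corners are 180° apart.
343 + 180 = 523 → 523 − 360 = 163°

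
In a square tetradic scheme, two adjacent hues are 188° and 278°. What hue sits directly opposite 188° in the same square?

A square tetradic scheme places four hues 90° apart; opposite corners are 180° apart.
188 + 180 = 368 → 368 − 360 = 8°

8°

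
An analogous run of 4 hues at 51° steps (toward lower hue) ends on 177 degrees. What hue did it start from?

330°

3 steps of 51° (toward lower hue) give a net shift of −153°.
Start = end − shift: 177 + 153 = 330°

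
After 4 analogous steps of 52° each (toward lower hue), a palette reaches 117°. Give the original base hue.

4 steps of 52° (toward lower hue) give a net shift of −208°.
Start = end − shift: 117 + 208 = 325°

325°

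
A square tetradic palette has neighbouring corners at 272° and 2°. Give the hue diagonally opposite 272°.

A square tetradic scheme places four hues 90° apart; opposite corners are 180° apart.
272 + 180 = 452 → 452 − 360 = 92°

92°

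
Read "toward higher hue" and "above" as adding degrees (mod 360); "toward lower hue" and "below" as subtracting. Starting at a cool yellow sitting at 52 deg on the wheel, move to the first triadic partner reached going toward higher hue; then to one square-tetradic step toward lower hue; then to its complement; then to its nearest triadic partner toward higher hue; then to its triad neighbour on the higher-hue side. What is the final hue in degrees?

142°

+120° (triadic ↑): 52 + 120 = 172°
−90° (square ↓): 172 − 90 = 82°
+180° (complement): 82 + 180 = 262°
+120° (triadic ↑): 262 + 120 = 382 → 382 − 360 = 22°
+120° (triadic ↑): 22 + 120 = 142°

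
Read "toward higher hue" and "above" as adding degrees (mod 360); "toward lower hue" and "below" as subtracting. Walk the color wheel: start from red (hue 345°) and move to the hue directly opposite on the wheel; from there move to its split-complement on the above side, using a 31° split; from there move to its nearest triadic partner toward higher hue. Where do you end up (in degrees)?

136°

complement +180°: 345 + 180 = 525 → 525 − 360 = 165°
split-comp 31° ↑ +211°: 165 + 211 = 376 → 376 − 360 = 16°
triadic ↑ +120°: 16 + 120 = 136°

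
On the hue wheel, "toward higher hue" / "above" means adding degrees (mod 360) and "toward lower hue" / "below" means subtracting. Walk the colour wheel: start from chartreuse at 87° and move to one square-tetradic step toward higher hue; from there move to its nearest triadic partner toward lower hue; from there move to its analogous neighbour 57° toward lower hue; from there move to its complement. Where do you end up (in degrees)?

180°

square ↑ +90°: 87 + 90 = 177°
triadic ↓ −120°: 177 − 120 = 57°
analog 57° ↓ −57°: 57 − 57 = 0°
complement +180°: 0 + 180 = 180°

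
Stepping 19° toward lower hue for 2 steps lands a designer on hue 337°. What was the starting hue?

2 steps of 19° (toward lower hue) give a net shift of −38°.
Start = end − shift: 337 + 38 = 375 → 375 − 360 = 15°

15°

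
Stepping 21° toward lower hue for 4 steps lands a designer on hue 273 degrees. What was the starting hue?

357°

4 steps of 21° (toward lower hue) give a net shift of −84°.
Start = end − shift: 273 + 84 = 357°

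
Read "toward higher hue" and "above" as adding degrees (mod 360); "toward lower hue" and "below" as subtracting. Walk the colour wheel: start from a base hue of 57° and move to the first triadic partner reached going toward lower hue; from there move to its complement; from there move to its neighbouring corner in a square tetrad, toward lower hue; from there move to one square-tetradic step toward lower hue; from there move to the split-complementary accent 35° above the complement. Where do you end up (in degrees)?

triadic ↓ −120°: 57 − 120 = -63 → -63 + 360 = 297°
complement +180°: 297 + 180 = 477 → 477 − 360 = 117°
square ↓ −90°: 117 − 90 = 27°
square ↓ −90°: 27 − 90 = -63 → -63 + 360 = 297°
split-comp 35° ↑ +215°: 297 + 215 = 512 → 512 − 360 = 152°

152°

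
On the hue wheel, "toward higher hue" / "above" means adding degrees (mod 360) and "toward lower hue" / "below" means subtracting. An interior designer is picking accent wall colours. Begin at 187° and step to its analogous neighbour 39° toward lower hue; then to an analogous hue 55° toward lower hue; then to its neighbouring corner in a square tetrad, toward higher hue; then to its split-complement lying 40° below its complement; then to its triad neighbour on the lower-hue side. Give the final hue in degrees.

187 − 39 = 148°   (analog 39° ↓)
148 − 55 = 93°   (analog 55° ↓)
93 + 90 = 183°   (square ↑)
183 + 140 = 323°   (split-comp 40° ↓)
323 − 120 = 203°   (triadic ↓)

203°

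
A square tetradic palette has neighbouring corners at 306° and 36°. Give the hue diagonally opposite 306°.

126°

A square tetradic scheme places four hues 90° apart; opposite corners are 180° apart.
306 + 180 = 486 → 486 − 360 = 126°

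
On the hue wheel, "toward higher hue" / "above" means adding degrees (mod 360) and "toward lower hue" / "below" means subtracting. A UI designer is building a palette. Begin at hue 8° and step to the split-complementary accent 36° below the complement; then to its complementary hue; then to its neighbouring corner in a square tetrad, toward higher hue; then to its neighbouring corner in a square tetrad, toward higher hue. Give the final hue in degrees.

152°

+144° (split-comp 36° ↓): 8 + 144 = 152°
+180° (complement): 152 + 180 = 332°
+90° (square ↑): 332 + 90 = 422 → 422 − 360 = 62°
+90° (square ↑): 62 + 90 = 152°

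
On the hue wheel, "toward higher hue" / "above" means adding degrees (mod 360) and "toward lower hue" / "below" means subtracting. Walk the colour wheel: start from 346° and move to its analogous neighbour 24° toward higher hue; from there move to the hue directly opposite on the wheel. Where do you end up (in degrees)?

346 + 24 = 370 → 370 − 360 = 10°   (analog 24° ↑)
10 + 180 = 190°   (complement)

190°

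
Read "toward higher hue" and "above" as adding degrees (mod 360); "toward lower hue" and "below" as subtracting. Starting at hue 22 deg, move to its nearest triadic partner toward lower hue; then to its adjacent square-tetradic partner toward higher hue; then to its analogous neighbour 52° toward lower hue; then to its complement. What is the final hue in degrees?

120°

−120° (triadic ↓): 22 − 120 = -98 → -98 + 360 = 262°
+90° (square ↑): 262 + 90 = 352°
−52° (analog 52° ↓): 352 − 52 = 300°
+180° (complement): 300 + 180 = 480 → 480 − 360 = 120°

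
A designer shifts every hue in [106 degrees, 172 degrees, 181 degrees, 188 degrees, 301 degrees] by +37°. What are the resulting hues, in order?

143°, 209°, 218°, 225°, 338°

106 + 37 = 143°
172 + 37 = 209°
181 + 37 = 218°
188 + 37 = 225°
301 + 37 = 338°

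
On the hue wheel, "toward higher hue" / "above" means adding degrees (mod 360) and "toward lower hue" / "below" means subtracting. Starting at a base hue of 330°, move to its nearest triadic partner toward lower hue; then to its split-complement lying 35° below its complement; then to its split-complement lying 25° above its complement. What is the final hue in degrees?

330 − 120 = 210°   (triadic ↓)
210 + 145 = 355°   (split-comp 35° ↓)
355 + 205 = 560 → 560 − 360 = 200°   (split-comp 25° ↑)

200°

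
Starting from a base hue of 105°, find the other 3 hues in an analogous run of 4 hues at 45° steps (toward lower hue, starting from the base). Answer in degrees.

Analogous hues sit every 45° along the wheel.
105 − 45 = 60°
105 − 90 = 15°
105 − 135 = -30 → -30 + 360 = 330°

60°, 15°, 330°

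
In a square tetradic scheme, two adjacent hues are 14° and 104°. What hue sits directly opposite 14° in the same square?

A square tetradic scheme places four hues 90° apart; opposite corners are 180° apart.
14 + 180 = 194°

194°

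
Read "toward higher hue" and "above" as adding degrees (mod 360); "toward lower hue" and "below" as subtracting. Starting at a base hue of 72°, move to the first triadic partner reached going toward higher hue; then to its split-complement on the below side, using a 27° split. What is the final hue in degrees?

345°

72 + 120 = 192°   (triadic ↑)
192 + 153 = 345°   (split-comp 27° ↓)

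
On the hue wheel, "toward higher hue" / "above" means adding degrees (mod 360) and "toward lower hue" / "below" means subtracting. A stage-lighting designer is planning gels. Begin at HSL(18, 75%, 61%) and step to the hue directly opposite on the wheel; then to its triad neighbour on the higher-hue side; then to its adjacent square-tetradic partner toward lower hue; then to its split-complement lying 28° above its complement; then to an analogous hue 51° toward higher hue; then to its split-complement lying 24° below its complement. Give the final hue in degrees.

complement +180°: 18 + 180 = 198°
triadic ↑ +120°: 198 + 120 = 318°
square ↓ −90°: 318 − 90 = 228°
split-comp 28° ↑ +208°: 228 + 208 = 436 → 436 − 360 = 76°
analog 51° ↑ +51°: 76 + 51 = 127°
split-comp 24° ↓ +156°: 127 + 156 = 283°

283°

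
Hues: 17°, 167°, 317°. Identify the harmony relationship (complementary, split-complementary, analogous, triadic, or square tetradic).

Sort the hues: 17°, 167°, 317°.
Successive gaps around the wheel: 150°, 150°, 60°.
Two 150° gaps and one 60° gap — a base hue opposite a pair of accents 30° either side of its complement — is the split-complementary pattern.

split-complementary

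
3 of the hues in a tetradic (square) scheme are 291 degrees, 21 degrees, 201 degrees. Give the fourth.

A square tetradic scheme places four hues every 90°.
The full set through 21° is {21°, 111°, 201°, 291°}.
Given {21°, 201°, 291°}, the missing hue is 111°.

111°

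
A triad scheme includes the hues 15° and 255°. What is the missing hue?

A triad places three hues 120° apart.
The full set through 15° is {15°, 135°, 255°}.
Given {15°, 255°}, the missing hue is 135°.

135°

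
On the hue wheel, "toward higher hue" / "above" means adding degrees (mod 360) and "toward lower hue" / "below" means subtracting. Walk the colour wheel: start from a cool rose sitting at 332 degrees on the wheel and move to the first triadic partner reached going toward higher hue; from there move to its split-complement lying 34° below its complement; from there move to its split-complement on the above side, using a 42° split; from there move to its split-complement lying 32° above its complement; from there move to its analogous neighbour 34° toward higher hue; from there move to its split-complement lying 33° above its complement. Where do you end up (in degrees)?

332 + 120 = 452 → 452 − 360 = 92°   (triadic ↑)
92 + 146 = 238°   (split-comp 34° ↓)
238 + 222 = 460 → 460 − 360 = 100°   (split-comp 42° ↑)
100 + 212 = 312°   (split-comp 32° ↑)
312 + 34 = 346°   (analog 34° ↑)
346 + 213 = 559 → 559 − 360 = 199°   (split-comp 33° ↑)

199°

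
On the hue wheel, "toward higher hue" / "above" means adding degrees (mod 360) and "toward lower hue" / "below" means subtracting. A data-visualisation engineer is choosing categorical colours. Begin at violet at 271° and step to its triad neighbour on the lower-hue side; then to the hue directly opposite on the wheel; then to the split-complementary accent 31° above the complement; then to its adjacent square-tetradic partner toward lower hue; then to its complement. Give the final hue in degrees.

−120° (triadic ↓): 271 − 120 = 151°
+180° (complement): 151 + 180 = 331°
+211° (split-comp 31° ↑): 331 + 211 = 542 → 542 − 360 = 182°
−90° (square ↓): 182 − 90 = 92°
+180° (complement): 92 + 180 = 272°

272°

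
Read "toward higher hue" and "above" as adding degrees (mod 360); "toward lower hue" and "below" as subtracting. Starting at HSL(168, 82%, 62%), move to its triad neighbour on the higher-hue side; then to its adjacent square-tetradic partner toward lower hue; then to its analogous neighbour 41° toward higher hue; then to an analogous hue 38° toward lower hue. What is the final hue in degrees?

201°

+120° (triadic ↑): 168 + 120 = 288°
−90° (square ↓): 288 − 90 = 198°
+41° (analog 41° ↑): 198 + 41 = 239°
−38° (analog 38° ↓): 239 − 38 = 201°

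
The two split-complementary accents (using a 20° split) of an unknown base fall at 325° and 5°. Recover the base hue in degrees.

The accents sit 20° either side of the complement, so the complement is their short-arc midpoint on the wheel.
Short-arc midpoint of 325° and 5°: 345°.
Base is 180° from the complement: 345 − 180 = 165°

165°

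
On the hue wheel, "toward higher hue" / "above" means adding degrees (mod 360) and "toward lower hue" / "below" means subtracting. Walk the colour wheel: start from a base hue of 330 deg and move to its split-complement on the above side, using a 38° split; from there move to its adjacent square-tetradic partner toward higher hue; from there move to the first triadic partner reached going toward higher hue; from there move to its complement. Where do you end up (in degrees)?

218°

split-comp 38° ↑ +218°: 330 + 218 = 548 → 548 − 360 = 188°
square ↑ +90°: 188 + 90 = 278°
triadic ↑ +120°: 278 + 120 = 398 → 398 − 360 = 38°
complement +180°: 38 + 180 = 218°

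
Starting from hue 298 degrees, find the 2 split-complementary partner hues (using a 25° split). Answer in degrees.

Split-complementary hues sit 25° either side of the complement.
Complement of 298 degrees: 298 + 180 = 478 → 478 − 360 = 118°
118 − 25 = 93°
118 + 25 = 143°

93° and 143°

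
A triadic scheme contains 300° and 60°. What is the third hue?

A triad spaces three hues 120° apart.
The full set is {60°, 180°, 300°}.

180°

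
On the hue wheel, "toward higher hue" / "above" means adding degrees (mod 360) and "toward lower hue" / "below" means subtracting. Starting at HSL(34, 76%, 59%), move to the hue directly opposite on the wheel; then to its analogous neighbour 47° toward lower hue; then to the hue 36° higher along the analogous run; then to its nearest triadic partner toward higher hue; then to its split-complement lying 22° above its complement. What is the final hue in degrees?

165°

complement +180°: 34 + 180 = 214°
analog 47° ↓ −47°: 214 − 47 = 167°
analog 36° ↑ +36°: 167 + 36 = 203°
triadic ↑ +120°: 203 + 120 = 323°
split-comp 22° ↑ +202°: 323 + 202 = 525 → 525 − 360 = 165°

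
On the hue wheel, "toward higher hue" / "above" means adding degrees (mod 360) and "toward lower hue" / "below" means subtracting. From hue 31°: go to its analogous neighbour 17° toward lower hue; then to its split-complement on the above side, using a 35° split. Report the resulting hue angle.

229°

analog 17° ↓ −17°: 31 − 17 = 14°
split-comp 35° ↑ +215°: 14 + 215 = 229°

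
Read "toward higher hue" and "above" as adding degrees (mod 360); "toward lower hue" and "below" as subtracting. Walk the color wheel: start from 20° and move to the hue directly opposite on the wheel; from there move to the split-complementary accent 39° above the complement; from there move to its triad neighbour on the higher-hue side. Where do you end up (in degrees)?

complement +180°: 20 + 180 = 200°
split-comp 39° ↑ +219°: 200 + 219 = 419 → 419 − 360 = 59°
triadic ↑ +120°: 59 + 120 = 179°

179°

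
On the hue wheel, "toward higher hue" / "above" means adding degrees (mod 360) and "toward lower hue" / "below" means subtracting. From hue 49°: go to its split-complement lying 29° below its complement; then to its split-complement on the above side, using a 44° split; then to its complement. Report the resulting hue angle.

49 + 151 = 200°   (split-comp 29° ↓)
200 + 224 = 424 → 424 − 360 = 64°   (split-comp 44° ↑)
64 + 180 = 244°   (complement)

244°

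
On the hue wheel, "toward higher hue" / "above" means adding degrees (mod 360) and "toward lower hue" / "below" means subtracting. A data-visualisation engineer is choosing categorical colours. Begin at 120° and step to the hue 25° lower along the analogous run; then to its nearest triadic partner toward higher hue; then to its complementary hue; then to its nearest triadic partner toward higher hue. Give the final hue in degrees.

−25° (analog 25° ↓): 120 − 25 = 95°
+120° (triadic ↑): 95 + 120 = 215°
+180° (complement): 215 + 180 = 395 → 395 − 360 = 35°
+120° (triadic ↑): 35 + 120 = 155°

155°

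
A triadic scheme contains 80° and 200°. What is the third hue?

A triad spaces three hues 120° apart.
The full set is {80°, 200°, 320°}.

320°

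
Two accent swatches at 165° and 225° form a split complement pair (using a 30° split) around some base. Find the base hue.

15°

The accents sit 30° either side of the complement, so the complement is their short-arc midpoint on the wheel.
Short-arc midpoint of 165° and 225°: 195°.
Base is 180° from the complement: 195 − 180 = 15°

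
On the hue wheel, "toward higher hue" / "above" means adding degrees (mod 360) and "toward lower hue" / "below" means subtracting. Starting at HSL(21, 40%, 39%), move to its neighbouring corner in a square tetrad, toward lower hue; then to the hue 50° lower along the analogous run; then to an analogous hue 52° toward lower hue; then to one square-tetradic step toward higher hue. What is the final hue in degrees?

square ↓ −90°: 21 − 90 = -69 → -69 + 360 = 291°
analog 50° ↓ −50°: 291 − 50 = 241°
analog 52° ↓ −52°: 241 − 52 = 189°
square ↑ +90°: 189 + 90 = 279°

279°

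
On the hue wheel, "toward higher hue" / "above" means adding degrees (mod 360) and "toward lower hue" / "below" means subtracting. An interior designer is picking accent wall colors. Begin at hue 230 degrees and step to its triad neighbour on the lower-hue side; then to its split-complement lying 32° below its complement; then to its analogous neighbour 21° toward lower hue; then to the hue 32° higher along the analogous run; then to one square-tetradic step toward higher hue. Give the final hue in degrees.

359°

−120° (triadic ↓): 230 − 120 = 110°
+148° (split-comp 32° ↓): 110 + 148 = 258°
−21° (analog 21° ↓): 258 − 21 = 237°
+32° (analog 32° ↑): 237 + 32 = 269°
+90° (square ↑): 269 + 90 = 359°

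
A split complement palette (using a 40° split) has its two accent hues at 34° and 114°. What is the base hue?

254°

The accents sit 40° either side of the complement, so the complement is their short-arc midpoint on the wheel.
Short-arc midpoint of 34° and 114°: 74°.
Base is 180° from the complement: 74 − 180 = -106 → -106 + 360 = 254°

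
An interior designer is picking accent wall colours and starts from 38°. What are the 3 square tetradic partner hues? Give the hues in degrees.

128°, 218°, 308°

A square tetradic scheme places four hues every 90°.
38 + 90 = 128°
38 + 180 = 218°
38 + 270 = 308°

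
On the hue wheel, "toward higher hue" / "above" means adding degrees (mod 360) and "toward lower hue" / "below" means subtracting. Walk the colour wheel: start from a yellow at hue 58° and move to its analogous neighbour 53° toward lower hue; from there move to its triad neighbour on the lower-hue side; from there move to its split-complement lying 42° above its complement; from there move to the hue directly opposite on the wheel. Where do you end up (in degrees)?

287°

analog 53° ↓ −53°: 58 − 53 = 5°
triadic ↓ −120°: 5 − 120 = -115 → -115 + 360 = 245°
split-comp 42° ↑ +222°: 245 + 222 = 467 → 467 − 360 = 107°
complement +180°: 107 + 180 = 287°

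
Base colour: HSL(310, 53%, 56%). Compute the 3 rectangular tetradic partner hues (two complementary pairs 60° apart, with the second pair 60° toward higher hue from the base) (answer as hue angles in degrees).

A rectangular tetradic uses two complementary pairs 60° apart: offsets 0°, 60°, 180°, 240°.
310 + 60 = 370 → 370 − 360 = 10°
310 + 180 = 490 → 490 − 360 = 130°
310 + 240 = 550 → 550 − 360 = 190°

10°, 130°, and 190°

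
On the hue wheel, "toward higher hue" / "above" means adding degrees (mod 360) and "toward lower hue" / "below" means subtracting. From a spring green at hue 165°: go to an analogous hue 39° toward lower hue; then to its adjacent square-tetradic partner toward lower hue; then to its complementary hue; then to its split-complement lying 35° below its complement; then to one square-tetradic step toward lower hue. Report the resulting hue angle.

165 − 39 = 126°   (analog 39° ↓)
126 − 90 = 36°   (square ↓)
36 + 180 = 216°   (complement)
216 + 145 = 361 → 361 − 360 = 1°   (split-comp 35° ↓)
1 − 90 = -89 → -89 + 360 = 271°   (square ↓)

271°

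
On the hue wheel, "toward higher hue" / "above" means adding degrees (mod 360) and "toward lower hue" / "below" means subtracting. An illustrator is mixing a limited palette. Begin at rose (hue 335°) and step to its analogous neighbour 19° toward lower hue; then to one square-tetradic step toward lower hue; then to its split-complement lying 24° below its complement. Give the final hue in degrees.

analog 19° ↓ −19°: 335 − 19 = 316°
square ↓ −90°: 316 − 90 = 226°
split-comp 24° ↓ +156°: 226 + 156 = 382 → 382 − 360 = 22°

22°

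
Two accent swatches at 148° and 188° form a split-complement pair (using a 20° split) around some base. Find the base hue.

348°

The accents sit 20° either side of the complement, so the complement is their short-arc midpoint on the wheel.
Short-arc midpoint of 148° and 188°: 168°.
Base is 180° from the complement: 168 − 180 = -12 → -12 + 360 = 348°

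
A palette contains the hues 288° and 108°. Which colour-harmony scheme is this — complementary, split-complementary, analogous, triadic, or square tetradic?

Sort the hues: 108°, 288°.
Successive gaps around the wheel: 180°, 180°.
Two hues 180° apart are complementary.

complementary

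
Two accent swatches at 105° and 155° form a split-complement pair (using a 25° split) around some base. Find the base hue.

310°

The accents sit 25° either side of the complement, so the complement is their short-arc midpoint on the wheel.
Short-arc midpoint of 105° and 155°: 130°.
Base is 180° from the complement: 130 − 180 = -50 → -50 + 360 = 310°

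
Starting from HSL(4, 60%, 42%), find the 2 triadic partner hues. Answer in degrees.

124° and 244°

A triad places three hues 120° apart.
4 + 120 = 124°
4 + 240 = 244°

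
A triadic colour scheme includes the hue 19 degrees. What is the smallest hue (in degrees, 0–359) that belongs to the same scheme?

A triad places three hues 120° apart.
The full set through 19° is {19°, 139°, 259°}.

19°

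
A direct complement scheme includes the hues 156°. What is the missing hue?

336°

The complement sits 180° across the wheel.
The full set through 156° is {156°, 336°}.
Given {156°}, the missing hue is 336°.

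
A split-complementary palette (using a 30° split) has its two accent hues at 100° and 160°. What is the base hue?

The accents sit 30° either side of the complement, so the complement is their short-arc midpoint on the wheel.
Short-arc midpoint of 100° and 160°: 130°.
Base is 180° from the complement: 130 − 180 = -50 → -50 + 360 = 310°

310°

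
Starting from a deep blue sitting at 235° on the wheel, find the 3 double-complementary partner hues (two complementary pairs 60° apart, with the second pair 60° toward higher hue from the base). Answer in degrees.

A rectangular tetradic uses two complementary pairs 60° apart: offsets 0°, 60°, 180°, 240°.
235 + 60 = 295°
235 + 180 = 415 → 415 − 360 = 55°
235 + 240 = 475 → 475 − 360 = 115°

295°, 55° and 115°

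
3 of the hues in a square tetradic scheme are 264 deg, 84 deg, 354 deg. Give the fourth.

174°

A square tetradic scheme places four hues every 90°.
The full set through 84° is {84°, 174°, 264°, 354°}.
Given {84°, 264°, 354°}, the missing hue is 174°.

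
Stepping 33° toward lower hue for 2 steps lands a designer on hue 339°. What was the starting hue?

2 steps of 33° (toward lower hue) give a net shift of −66°.
Start = end − shift: 339 + 66 = 405 → 405 − 360 = 45°

45°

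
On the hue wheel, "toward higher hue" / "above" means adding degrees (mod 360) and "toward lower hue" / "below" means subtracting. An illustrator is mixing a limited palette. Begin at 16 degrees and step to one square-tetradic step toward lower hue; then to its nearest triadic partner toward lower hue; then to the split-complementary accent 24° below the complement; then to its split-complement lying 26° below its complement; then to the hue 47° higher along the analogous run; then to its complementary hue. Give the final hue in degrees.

343°

−90° (square ↓): 16 − 90 = -74 → -74 + 360 = 286°
−120° (triadic ↓): 286 − 120 = 166°
+156° (split-comp 24° ↓): 166 + 156 = 322°
+154° (split-comp 26° ↓): 322 + 154 = 476 → 476 − 360 = 116°
+47° (analog 47° ↑): 116 + 47 = 163°
+180° (complement): 163 + 180 = 343°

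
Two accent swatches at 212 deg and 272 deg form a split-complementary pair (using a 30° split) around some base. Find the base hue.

The accents sit 30° either side of the complement, so the complement is their short-arc midpoint on the wheel.
Short-arc midpoint of 212° and 272°: 242°.
Base is 180° from the complement: 242 − 180 = 62°

62°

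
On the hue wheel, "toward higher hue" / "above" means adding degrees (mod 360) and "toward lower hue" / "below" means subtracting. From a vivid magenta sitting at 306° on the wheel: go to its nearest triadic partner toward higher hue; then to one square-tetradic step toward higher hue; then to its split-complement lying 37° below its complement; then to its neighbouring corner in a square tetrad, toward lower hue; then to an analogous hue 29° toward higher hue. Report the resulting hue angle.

238°

306 + 120 = 426 → 426 − 360 = 66°   (triadic ↑)
66 + 90 = 156°   (square ↑)
156 + 143 = 299°   (split-comp 37° ↓)
299 − 90 = 209°   (square ↓)
209 + 29 = 238°   (analog 29° ↑)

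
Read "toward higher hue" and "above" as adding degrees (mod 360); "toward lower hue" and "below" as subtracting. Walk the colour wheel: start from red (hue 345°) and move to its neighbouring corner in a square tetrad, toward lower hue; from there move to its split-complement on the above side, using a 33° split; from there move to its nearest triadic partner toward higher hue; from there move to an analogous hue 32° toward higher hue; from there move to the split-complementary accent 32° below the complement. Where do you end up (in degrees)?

345 − 90 = 255°   (square ↓)
255 + 213 = 468 → 468 − 360 = 108°   (split-comp 33° ↑)
108 + 120 = 228°   (triadic ↑)
228 + 32 = 260°   (analog 32° ↑)
260 + 148 = 408 → 408 − 360 = 48°   (split-comp 32° ↓)

48°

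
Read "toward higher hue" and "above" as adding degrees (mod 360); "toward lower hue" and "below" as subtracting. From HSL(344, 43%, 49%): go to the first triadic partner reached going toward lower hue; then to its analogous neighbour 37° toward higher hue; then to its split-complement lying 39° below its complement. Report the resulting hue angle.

42°

344 − 120 = 224°   (triadic ↓)
224 + 37 = 261°   (analog 37° ↑)
261 + 141 = 402 → 402 − 360 = 42°   (split-comp 39° ↓)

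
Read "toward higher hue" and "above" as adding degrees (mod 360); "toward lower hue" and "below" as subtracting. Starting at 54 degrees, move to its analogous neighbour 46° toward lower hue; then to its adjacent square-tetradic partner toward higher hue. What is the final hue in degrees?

54 − 46 = 8°   (analog 46° ↓)
8 + 90 = 98°   (square ↑)

98°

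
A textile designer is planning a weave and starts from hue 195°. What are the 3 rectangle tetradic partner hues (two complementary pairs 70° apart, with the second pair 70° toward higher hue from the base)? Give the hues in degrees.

265°, 15°, 85°

A rectangular tetradic uses two complementary pairs 70° apart: offsets 0°, 70°, 180°, 250°.
195 + 70 = 265°
195 + 180 = 375 → 375 − 360 = 15°
195 + 250 = 445 → 445 − 360 = 85°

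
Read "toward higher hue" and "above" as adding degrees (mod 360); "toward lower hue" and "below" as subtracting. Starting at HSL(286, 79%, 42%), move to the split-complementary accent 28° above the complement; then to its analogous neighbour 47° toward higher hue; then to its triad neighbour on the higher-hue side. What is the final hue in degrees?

301°

286 + 208 = 494 → 494 − 360 = 134°   (split-comp 28° ↑)
134 + 47 = 181°   (analog 47° ↑)
181 + 120 = 301°   (triadic ↑)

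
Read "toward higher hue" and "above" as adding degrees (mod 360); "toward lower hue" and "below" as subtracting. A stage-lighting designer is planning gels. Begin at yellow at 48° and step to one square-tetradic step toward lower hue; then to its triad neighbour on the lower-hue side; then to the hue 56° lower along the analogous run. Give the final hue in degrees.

square ↓ −90°: 48 − 90 = -42 → -42 + 360 = 318°
triadic ↓ −120°: 318 − 120 = 198°
analog 56° ↓ −56°: 198 − 56 = 142°

142°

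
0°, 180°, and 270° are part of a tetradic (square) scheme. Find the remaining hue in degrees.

90°

A square tetradic scheme places four hues every 90°.
The full set through 0° is {0°, 90°, 180°, 270°}.
Given {0°, 180°, 270°}, the missing hue is 90°.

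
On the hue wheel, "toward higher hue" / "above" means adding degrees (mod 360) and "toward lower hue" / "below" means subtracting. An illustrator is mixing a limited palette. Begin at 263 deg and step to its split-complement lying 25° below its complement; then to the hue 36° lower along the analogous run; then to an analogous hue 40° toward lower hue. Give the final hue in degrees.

342°

+155° (split-comp 25° ↓): 263 + 155 = 418 → 418 − 360 = 58°
−36° (analog 36° ↓): 58 − 36 = 22°
−40° (analog 40° ↓): 22 − 40 = -18 → -18 + 360 = 342°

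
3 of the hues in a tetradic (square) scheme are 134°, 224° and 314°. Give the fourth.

A square tetradic scheme places four hues every 90°.
The full set through 134° is {44°, 134°, 224°, 314°}.
Given {134°, 224°, 314°}, the missing hue is 44°.

44°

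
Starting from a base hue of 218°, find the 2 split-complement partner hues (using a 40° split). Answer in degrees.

358° and 78°

Split-complementary hues sit 40° either side of the complement.
Complement of 218°: 218 + 180 = 398 → 398 − 360 = 38°
38 − 40 = -2 → -2 + 360 = 358°
38 + 40 = 78°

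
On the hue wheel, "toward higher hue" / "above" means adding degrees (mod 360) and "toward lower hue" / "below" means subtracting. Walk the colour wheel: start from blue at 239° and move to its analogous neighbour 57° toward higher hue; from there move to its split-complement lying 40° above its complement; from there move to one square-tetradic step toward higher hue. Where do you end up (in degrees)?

+57° (analog 57° ↑): 239 + 57 = 296°
+220° (split-comp 40° ↑): 296 + 220 = 516 → 516 − 360 = 156°
+90° (square ↑): 156 + 90 = 246°

246°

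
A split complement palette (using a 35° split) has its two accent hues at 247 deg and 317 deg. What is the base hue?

102°

The accents sit 35° either side of the complement, so the complement is their short-arc midpoint on the wheel.
Short-arc midpoint of 247° and 317°: 282°.
Base is 180° from the complement: 282 − 180 = 102°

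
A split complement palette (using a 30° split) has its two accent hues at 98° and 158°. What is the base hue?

The accents sit 30° either side of the complement, so the complement is their short-arc midpoint on the wheel.
Short-arc midpoint of 98° and 158°: 128°.
Base is 180° from the complement: 128 − 180 = -52 → -52 + 360 = 308°

308°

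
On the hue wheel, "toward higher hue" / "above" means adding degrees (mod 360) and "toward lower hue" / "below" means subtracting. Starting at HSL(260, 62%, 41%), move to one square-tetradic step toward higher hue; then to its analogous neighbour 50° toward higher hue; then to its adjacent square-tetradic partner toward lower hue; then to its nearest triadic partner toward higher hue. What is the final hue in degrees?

70°

+90° (square ↑): 260 + 90 = 350°
+50° (analog 50° ↑): 350 + 50 = 400 → 400 − 360 = 40°
−90° (square ↓): 40 − 90 = -50 → -50 + 360 = 310°
+120° (triadic ↑): 310 + 120 = 430 → 430 − 360 = 70°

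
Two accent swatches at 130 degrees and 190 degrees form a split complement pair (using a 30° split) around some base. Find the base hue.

340°

The accents sit 30° either side of the complement, so the complement is their short-arc midpoint on the wheel.
Short-arc midpoint of 130° and 190°: 160°.
Base is 180° from the complement: 160 − 180 = -20 → -20 + 360 = 340°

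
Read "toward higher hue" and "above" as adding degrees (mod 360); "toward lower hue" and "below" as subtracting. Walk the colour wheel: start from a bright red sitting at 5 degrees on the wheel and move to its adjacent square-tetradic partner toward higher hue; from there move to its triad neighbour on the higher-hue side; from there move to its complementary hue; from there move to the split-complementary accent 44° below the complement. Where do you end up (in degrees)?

5 + 90 = 95°   (square ↑)
95 + 120 = 215°   (triadic ↑)
215 + 180 = 395 → 395 − 360 = 35°   (complement)
35 + 136 = 171°   (split-comp 44° ↓)

171°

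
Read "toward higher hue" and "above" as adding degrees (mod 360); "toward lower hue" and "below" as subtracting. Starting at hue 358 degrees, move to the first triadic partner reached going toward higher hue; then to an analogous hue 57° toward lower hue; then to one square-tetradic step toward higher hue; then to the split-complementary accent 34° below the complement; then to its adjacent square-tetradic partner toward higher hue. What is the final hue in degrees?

triadic ↑ +120°: 358 + 120 = 478 → 478 − 360 = 118°
analog 57° ↓ −57°: 118 − 57 = 61°
square ↑ +90°: 61 + 90 = 151°
split-comp 34° ↓ +146°: 151 + 146 = 297°
square ↑ +90°: 297 + 90 = 387 → 387 − 360 = 27°

27°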